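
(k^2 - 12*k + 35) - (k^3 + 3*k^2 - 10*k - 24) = -k^3 - 2*k^2 - 2*k + 59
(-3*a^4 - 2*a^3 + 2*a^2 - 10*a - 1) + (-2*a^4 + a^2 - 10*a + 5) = -5*a^4 - 2*a^3 + 3*a^2 - 20*a + 4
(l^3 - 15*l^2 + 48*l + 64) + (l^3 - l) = 2*l^3 - 15*l^2 + 47*l + 64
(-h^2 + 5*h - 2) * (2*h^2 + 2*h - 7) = -2*h^4 + 8*h^3 + 13*h^2 - 39*h + 14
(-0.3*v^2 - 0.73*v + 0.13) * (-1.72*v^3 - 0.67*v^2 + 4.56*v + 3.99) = 0.516*v^5 + 1.4566*v^4 - 1.1025*v^3 - 4.6129*v^2 - 2.3199*v + 0.5187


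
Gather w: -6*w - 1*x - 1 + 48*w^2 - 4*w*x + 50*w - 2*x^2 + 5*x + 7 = 48*w^2 + w*(44 - 4*x) - 2*x^2 + 4*x + 6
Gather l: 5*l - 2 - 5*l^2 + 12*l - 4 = -5*l^2 + 17*l - 6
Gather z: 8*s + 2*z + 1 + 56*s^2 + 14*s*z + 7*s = 56*s^2 + 15*s + z*(14*s + 2) + 1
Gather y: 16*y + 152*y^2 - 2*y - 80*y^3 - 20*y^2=-80*y^3 + 132*y^2 + 14*y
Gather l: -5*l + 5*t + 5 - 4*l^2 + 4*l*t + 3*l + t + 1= -4*l^2 + l*(4*t - 2) + 6*t + 6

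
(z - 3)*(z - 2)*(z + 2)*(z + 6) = z^4 + 3*z^3 - 22*z^2 - 12*z + 72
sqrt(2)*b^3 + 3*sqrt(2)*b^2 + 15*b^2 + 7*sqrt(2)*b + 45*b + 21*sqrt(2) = (b + 3)*(b + 7*sqrt(2))*(sqrt(2)*b + 1)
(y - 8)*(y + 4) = y^2 - 4*y - 32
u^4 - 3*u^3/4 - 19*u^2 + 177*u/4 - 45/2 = (u - 3)*(u - 2)*(u - 3/4)*(u + 5)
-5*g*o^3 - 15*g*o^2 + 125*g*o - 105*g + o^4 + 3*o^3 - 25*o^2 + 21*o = (-5*g + o)*(o - 3)*(o - 1)*(o + 7)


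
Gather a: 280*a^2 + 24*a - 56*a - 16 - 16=280*a^2 - 32*a - 32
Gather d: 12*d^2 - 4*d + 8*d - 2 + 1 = 12*d^2 + 4*d - 1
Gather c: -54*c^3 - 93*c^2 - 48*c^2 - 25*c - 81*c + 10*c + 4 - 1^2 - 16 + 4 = -54*c^3 - 141*c^2 - 96*c - 9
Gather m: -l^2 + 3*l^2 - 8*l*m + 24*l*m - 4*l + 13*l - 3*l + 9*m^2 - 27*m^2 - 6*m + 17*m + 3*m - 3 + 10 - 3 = 2*l^2 + 6*l - 18*m^2 + m*(16*l + 14) + 4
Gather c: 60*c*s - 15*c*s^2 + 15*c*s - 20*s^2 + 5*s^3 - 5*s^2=c*(-15*s^2 + 75*s) + 5*s^3 - 25*s^2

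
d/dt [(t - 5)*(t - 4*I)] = 2*t - 5 - 4*I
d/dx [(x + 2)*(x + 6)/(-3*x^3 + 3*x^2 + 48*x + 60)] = (x^2 + 12*x - 8)/(3*(x^4 - 6*x^3 - 11*x^2 + 60*x + 100))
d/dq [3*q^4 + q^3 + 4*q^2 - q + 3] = 12*q^3 + 3*q^2 + 8*q - 1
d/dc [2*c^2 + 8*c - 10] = 4*c + 8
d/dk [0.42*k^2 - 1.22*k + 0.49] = 0.84*k - 1.22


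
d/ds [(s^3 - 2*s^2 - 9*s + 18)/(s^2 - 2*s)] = 1 + 9/s^2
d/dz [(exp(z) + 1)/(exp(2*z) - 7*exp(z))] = (-exp(2*z) - 2*exp(z) + 7)*exp(-z)/(exp(2*z) - 14*exp(z) + 49)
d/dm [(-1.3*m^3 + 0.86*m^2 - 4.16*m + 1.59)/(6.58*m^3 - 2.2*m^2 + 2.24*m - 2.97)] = (-2.7988*m^4 + 48.9216*m^3 - 27.0292*m^2 + 1.8876*m + 8.7936)/(43.2964*m^6 - 28.952*m^5 + 34.3184*m^4 - 48.9412*m^3 + 18.0856*m^2 - 13.3056*m + 8.8209)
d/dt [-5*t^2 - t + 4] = -10*t - 1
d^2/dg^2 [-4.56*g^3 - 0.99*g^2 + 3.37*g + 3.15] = -27.36*g - 1.98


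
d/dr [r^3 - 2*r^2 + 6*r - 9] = 3*r^2 - 4*r + 6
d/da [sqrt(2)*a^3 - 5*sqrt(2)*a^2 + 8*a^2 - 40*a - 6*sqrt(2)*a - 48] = 3*sqrt(2)*a^2 - 10*sqrt(2)*a + 16*a - 40 - 6*sqrt(2)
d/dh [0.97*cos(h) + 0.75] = -0.97*sin(h)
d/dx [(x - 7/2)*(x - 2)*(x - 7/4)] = 3*x^2 - 29*x/2 + 133/8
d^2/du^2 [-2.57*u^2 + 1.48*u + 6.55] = -5.14000000000000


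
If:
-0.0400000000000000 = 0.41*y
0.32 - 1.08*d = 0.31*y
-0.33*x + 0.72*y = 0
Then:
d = 0.32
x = -0.21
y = -0.10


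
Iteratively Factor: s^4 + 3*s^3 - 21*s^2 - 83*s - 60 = (s + 4)*(s^3 - s^2 - 17*s - 15) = (s + 3)*(s + 4)*(s^2 - 4*s - 5) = (s - 5)*(s + 3)*(s + 4)*(s + 1)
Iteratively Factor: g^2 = (g)*(g)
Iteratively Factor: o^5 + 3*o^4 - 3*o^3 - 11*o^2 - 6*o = (o - 2)*(o^4 + 5*o^3 + 7*o^2 + 3*o) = (o - 2)*(o + 1)*(o^3 + 4*o^2 + 3*o) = (o - 2)*(o + 1)*(o + 3)*(o^2 + o) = (o - 2)*(o + 1)^2*(o + 3)*(o)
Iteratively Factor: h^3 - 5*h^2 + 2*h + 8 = (h - 2)*(h^2 - 3*h - 4) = (h - 2)*(h + 1)*(h - 4)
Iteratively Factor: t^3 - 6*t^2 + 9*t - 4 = (t - 4)*(t^2 - 2*t + 1) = (t - 4)*(t - 1)*(t - 1)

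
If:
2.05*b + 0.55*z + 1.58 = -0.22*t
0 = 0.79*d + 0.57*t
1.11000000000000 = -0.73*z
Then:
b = -0.107317073170732*t - 0.362779819579018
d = -0.721518987341772*t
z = -1.52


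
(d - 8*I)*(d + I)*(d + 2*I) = d^3 - 5*I*d^2 + 22*d + 16*I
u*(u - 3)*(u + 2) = u^3 - u^2 - 6*u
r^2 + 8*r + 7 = (r + 1)*(r + 7)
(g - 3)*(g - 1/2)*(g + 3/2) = g^3 - 2*g^2 - 15*g/4 + 9/4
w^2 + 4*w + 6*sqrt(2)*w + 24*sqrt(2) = (w + 4)*(w + 6*sqrt(2))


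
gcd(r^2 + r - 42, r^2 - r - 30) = r - 6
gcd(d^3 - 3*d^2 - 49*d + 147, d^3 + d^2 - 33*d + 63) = d^2 + 4*d - 21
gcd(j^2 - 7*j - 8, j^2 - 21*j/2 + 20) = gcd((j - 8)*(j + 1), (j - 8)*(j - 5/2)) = j - 8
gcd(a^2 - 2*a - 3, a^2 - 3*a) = a - 3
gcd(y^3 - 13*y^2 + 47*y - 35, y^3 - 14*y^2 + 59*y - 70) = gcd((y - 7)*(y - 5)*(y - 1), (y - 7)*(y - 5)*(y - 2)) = y^2 - 12*y + 35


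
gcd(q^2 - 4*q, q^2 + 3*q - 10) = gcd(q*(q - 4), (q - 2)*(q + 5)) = 1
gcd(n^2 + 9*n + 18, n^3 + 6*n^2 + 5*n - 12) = n + 3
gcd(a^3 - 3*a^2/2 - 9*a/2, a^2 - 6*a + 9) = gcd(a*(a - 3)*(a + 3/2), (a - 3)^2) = a - 3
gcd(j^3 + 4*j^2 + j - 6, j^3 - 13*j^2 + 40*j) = 1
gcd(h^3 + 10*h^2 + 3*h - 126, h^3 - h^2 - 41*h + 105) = h^2 + 4*h - 21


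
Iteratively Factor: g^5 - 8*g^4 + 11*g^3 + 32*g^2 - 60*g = (g - 5)*(g^4 - 3*g^3 - 4*g^2 + 12*g) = (g - 5)*(g - 2)*(g^3 - g^2 - 6*g) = g*(g - 5)*(g - 2)*(g^2 - g - 6) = g*(g - 5)*(g - 2)*(g + 2)*(g - 3)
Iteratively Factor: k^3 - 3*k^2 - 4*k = (k + 1)*(k^2 - 4*k) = k*(k + 1)*(k - 4)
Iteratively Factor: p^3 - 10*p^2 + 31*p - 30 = (p - 2)*(p^2 - 8*p + 15) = (p - 3)*(p - 2)*(p - 5)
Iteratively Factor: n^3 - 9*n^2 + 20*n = (n - 4)*(n^2 - 5*n) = n*(n - 4)*(n - 5)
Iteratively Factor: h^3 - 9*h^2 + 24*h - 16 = (h - 1)*(h^2 - 8*h + 16) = (h - 4)*(h - 1)*(h - 4)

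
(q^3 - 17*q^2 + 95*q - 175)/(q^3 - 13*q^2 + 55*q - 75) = (q - 7)/(q - 3)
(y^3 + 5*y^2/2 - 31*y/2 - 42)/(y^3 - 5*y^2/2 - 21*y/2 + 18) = (2*y + 7)/(2*y - 3)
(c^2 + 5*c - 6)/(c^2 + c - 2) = (c + 6)/(c + 2)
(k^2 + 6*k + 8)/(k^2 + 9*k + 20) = (k + 2)/(k + 5)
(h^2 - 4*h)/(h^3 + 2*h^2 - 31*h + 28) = h/(h^2 + 6*h - 7)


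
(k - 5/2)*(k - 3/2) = k^2 - 4*k + 15/4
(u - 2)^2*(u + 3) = u^3 - u^2 - 8*u + 12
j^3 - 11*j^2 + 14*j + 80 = (j - 8)*(j - 5)*(j + 2)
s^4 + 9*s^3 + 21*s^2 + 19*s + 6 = (s + 1)^3*(s + 6)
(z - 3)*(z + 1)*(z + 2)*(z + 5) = z^4 + 5*z^3 - 7*z^2 - 41*z - 30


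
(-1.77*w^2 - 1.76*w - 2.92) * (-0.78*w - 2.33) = 1.3806*w^3 + 5.4969*w^2 + 6.3784*w + 6.8036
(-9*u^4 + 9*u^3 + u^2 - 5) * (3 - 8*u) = 72*u^5 - 99*u^4 + 19*u^3 + 3*u^2 + 40*u - 15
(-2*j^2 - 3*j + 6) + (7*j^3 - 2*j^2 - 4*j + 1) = 7*j^3 - 4*j^2 - 7*j + 7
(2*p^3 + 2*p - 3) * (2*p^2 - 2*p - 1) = 4*p^5 - 4*p^4 + 2*p^3 - 10*p^2 + 4*p + 3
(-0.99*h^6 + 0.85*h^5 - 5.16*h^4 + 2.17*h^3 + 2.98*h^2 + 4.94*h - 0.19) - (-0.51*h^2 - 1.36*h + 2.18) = -0.99*h^6 + 0.85*h^5 - 5.16*h^4 + 2.17*h^3 + 3.49*h^2 + 6.3*h - 2.37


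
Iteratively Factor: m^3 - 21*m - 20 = (m + 4)*(m^2 - 4*m - 5) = (m - 5)*(m + 4)*(m + 1)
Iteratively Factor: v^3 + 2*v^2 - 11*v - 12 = (v - 3)*(v^2 + 5*v + 4) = (v - 3)*(v + 4)*(v + 1)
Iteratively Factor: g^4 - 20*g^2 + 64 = (g + 4)*(g^3 - 4*g^2 - 4*g + 16) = (g + 2)*(g + 4)*(g^2 - 6*g + 8) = (g - 4)*(g + 2)*(g + 4)*(g - 2)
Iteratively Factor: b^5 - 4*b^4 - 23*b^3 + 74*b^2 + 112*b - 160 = (b - 5)*(b^4 + b^3 - 18*b^2 - 16*b + 32) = (b - 5)*(b + 2)*(b^3 - b^2 - 16*b + 16) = (b - 5)*(b - 1)*(b + 2)*(b^2 - 16) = (b - 5)*(b - 4)*(b - 1)*(b + 2)*(b + 4)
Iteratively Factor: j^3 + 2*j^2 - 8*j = (j + 4)*(j^2 - 2*j) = j*(j + 4)*(j - 2)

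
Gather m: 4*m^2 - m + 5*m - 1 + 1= 4*m^2 + 4*m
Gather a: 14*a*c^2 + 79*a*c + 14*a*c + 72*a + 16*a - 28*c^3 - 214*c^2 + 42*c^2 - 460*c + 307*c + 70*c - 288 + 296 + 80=a*(14*c^2 + 93*c + 88) - 28*c^3 - 172*c^2 - 83*c + 88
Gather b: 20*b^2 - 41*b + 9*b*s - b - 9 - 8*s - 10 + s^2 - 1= 20*b^2 + b*(9*s - 42) + s^2 - 8*s - 20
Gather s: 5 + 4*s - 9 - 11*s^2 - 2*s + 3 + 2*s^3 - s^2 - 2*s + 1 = 2*s^3 - 12*s^2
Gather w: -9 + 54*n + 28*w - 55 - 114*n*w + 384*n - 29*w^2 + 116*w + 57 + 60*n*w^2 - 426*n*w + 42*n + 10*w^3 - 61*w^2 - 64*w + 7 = 480*n + 10*w^3 + w^2*(60*n - 90) + w*(80 - 540*n)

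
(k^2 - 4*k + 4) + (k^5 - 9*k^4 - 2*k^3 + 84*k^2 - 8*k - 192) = k^5 - 9*k^4 - 2*k^3 + 85*k^2 - 12*k - 188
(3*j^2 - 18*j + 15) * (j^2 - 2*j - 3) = 3*j^4 - 24*j^3 + 42*j^2 + 24*j - 45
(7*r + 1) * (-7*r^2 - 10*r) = -49*r^3 - 77*r^2 - 10*r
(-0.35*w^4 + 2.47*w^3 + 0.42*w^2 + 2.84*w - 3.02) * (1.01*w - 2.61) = -0.3535*w^5 + 3.4082*w^4 - 6.0225*w^3 + 1.7722*w^2 - 10.4626*w + 7.8822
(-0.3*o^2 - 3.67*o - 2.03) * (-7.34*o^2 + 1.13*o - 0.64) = 2.202*o^4 + 26.5988*o^3 + 10.9451*o^2 + 0.0549000000000008*o + 1.2992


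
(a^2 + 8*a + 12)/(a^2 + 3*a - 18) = (a + 2)/(a - 3)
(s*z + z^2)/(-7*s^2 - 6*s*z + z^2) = z/(-7*s + z)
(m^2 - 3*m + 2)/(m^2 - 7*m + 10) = (m - 1)/(m - 5)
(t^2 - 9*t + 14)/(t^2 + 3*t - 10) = (t - 7)/(t + 5)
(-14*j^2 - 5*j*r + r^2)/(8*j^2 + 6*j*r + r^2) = (-7*j + r)/(4*j + r)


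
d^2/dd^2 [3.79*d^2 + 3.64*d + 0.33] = 7.58000000000000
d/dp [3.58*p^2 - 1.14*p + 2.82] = 7.16*p - 1.14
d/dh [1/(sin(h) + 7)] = -cos(h)/(sin(h) + 7)^2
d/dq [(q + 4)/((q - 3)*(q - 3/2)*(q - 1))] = 2*(-4*q^3 - 13*q^2 + 88*q - 81)/(4*q^6 - 44*q^5 + 193*q^4 - 432*q^3 + 522*q^2 - 324*q + 81)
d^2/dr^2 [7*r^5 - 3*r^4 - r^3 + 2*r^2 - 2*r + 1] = 140*r^3 - 36*r^2 - 6*r + 4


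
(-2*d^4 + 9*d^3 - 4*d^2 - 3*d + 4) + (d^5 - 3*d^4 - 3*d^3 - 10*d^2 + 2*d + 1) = d^5 - 5*d^4 + 6*d^3 - 14*d^2 - d + 5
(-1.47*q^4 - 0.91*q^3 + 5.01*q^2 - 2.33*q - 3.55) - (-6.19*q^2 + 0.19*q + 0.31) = -1.47*q^4 - 0.91*q^3 + 11.2*q^2 - 2.52*q - 3.86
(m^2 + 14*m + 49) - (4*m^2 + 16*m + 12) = -3*m^2 - 2*m + 37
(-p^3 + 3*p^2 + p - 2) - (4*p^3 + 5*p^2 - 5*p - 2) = -5*p^3 - 2*p^2 + 6*p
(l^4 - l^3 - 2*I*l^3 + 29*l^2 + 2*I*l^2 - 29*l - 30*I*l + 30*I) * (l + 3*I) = l^5 - l^4 + I*l^4 + 35*l^3 - I*l^3 - 35*l^2 + 57*I*l^2 + 90*l - 57*I*l - 90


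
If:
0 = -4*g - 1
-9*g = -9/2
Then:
No Solution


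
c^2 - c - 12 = (c - 4)*(c + 3)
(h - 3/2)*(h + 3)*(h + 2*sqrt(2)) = h^3 + 3*h^2/2 + 2*sqrt(2)*h^2 - 9*h/2 + 3*sqrt(2)*h - 9*sqrt(2)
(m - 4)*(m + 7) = m^2 + 3*m - 28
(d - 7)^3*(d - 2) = d^4 - 23*d^3 + 189*d^2 - 637*d + 686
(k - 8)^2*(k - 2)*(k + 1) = k^4 - 17*k^3 + 78*k^2 - 32*k - 128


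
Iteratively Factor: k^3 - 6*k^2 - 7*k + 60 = (k + 3)*(k^2 - 9*k + 20) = (k - 5)*(k + 3)*(k - 4)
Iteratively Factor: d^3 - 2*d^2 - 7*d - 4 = (d + 1)*(d^2 - 3*d - 4) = (d + 1)^2*(d - 4)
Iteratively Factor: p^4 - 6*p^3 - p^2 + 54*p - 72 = (p - 4)*(p^3 - 2*p^2 - 9*p + 18) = (p - 4)*(p - 3)*(p^2 + p - 6) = (p - 4)*(p - 3)*(p + 3)*(p - 2)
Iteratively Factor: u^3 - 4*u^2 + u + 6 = (u - 3)*(u^2 - u - 2) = (u - 3)*(u + 1)*(u - 2)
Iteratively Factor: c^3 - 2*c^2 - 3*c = (c)*(c^2 - 2*c - 3) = c*(c - 3)*(c + 1)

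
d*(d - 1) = d^2 - d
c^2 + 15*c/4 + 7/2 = (c + 7/4)*(c + 2)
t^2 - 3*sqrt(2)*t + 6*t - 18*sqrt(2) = (t + 6)*(t - 3*sqrt(2))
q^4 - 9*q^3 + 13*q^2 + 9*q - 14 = (q - 7)*(q - 2)*(q - 1)*(q + 1)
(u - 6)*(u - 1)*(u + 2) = u^3 - 5*u^2 - 8*u + 12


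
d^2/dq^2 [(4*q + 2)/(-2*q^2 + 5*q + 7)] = 4*((2*q + 1)*(4*q - 5)^2 + 4*(3*q - 2)*(-2*q^2 + 5*q + 7))/(-2*q^2 + 5*q + 7)^3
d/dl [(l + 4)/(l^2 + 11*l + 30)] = (l^2 + 11*l - (l + 4)*(2*l + 11) + 30)/(l^2 + 11*l + 30)^2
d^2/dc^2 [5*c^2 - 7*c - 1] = 10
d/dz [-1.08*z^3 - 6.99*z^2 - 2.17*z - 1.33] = -3.24*z^2 - 13.98*z - 2.17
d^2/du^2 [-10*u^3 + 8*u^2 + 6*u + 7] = 16 - 60*u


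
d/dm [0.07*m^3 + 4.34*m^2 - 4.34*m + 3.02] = 0.21*m^2 + 8.68*m - 4.34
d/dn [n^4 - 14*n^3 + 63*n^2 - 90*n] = 4*n^3 - 42*n^2 + 126*n - 90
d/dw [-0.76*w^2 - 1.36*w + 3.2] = -1.52*w - 1.36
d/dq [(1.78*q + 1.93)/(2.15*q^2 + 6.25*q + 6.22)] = (3.827*q^2 + 11.125*q - (1.78*q + 1.93)*(4.3*q + 6.25) + 11.0716)/(2.15*q^2 + 6.25*q + 6.22)^2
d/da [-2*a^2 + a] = 1 - 4*a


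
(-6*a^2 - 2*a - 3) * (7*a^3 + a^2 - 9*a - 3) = -42*a^5 - 20*a^4 + 31*a^3 + 33*a^2 + 33*a + 9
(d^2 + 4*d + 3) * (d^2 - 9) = d^4 + 4*d^3 - 6*d^2 - 36*d - 27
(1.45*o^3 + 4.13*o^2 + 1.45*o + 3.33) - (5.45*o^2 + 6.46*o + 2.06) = 1.45*o^3 - 1.32*o^2 - 5.01*o + 1.27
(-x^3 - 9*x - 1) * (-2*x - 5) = 2*x^4 + 5*x^3 + 18*x^2 + 47*x + 5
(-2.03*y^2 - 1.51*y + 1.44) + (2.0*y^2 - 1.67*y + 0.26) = -0.0299999999999998*y^2 - 3.18*y + 1.7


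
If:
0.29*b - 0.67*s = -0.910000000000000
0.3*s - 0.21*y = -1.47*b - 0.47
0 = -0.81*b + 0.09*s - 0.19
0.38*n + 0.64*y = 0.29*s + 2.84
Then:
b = -0.09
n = 2.57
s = 1.32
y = 3.51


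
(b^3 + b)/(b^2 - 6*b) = (b^2 + 1)/(b - 6)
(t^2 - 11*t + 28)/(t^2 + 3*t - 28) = (t - 7)/(t + 7)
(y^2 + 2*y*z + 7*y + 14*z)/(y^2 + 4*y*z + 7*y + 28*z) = (y + 2*z)/(y + 4*z)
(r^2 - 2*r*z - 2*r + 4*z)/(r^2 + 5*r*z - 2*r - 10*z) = (r - 2*z)/(r + 5*z)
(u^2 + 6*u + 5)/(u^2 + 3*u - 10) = (u + 1)/(u - 2)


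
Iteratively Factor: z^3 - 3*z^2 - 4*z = (z + 1)*(z^2 - 4*z) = (z - 4)*(z + 1)*(z)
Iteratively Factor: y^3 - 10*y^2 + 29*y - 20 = (y - 4)*(y^2 - 6*y + 5) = (y - 5)*(y - 4)*(y - 1)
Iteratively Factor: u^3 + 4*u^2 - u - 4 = (u + 1)*(u^2 + 3*u - 4) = (u + 1)*(u + 4)*(u - 1)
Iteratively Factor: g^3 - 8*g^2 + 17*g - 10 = (g - 1)*(g^2 - 7*g + 10) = (g - 5)*(g - 1)*(g - 2)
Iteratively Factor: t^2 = (t)*(t)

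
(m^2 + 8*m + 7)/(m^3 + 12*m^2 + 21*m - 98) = (m + 1)/(m^2 + 5*m - 14)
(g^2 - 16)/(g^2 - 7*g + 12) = (g + 4)/(g - 3)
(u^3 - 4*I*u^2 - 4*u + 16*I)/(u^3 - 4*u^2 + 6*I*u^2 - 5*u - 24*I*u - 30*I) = (u^3 - 4*I*u^2 - 4*u + 16*I)/(u^3 + u^2*(-4 + 6*I) + u*(-5 - 24*I) - 30*I)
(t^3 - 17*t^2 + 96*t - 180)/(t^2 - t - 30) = (t^2 - 11*t + 30)/(t + 5)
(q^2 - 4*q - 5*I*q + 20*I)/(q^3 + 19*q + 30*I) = (q - 4)/(q^2 + 5*I*q - 6)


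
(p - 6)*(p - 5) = p^2 - 11*p + 30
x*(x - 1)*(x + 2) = x^3 + x^2 - 2*x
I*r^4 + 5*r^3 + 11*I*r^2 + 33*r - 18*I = (r - 6*I)*(r - I)*(r + 3*I)*(I*r + 1)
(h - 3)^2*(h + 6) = h^3 - 27*h + 54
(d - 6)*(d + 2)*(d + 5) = d^3 + d^2 - 32*d - 60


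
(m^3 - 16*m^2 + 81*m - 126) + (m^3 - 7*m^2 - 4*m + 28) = 2*m^3 - 23*m^2 + 77*m - 98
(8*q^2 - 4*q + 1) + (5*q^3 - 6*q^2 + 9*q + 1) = 5*q^3 + 2*q^2 + 5*q + 2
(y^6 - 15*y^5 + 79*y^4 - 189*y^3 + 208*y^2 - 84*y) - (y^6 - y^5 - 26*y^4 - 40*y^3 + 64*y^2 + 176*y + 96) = -14*y^5 + 105*y^4 - 149*y^3 + 144*y^2 - 260*y - 96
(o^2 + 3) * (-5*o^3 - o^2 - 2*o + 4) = -5*o^5 - o^4 - 17*o^3 + o^2 - 6*o + 12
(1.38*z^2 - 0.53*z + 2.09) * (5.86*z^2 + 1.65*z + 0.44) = 8.0868*z^4 - 0.828800000000001*z^3 + 11.9801*z^2 + 3.2153*z + 0.9196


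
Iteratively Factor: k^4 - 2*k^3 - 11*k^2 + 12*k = (k)*(k^3 - 2*k^2 - 11*k + 12) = k*(k - 1)*(k^2 - k - 12) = k*(k - 1)*(k + 3)*(k - 4)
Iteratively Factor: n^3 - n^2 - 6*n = (n - 3)*(n^2 + 2*n) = (n - 3)*(n + 2)*(n)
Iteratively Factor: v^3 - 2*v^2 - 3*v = (v - 3)*(v^2 + v) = v*(v - 3)*(v + 1)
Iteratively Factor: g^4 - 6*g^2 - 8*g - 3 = (g + 1)*(g^3 - g^2 - 5*g - 3) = (g + 1)^2*(g^2 - 2*g - 3) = (g - 3)*(g + 1)^2*(g + 1)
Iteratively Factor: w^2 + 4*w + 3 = (w + 1)*(w + 3)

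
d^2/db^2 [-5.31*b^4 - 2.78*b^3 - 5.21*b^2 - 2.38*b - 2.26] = -63.72*b^2 - 16.68*b - 10.42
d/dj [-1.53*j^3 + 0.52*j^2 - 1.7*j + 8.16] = -4.59*j^2 + 1.04*j - 1.7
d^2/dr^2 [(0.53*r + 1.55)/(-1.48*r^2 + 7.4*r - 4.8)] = (-(0.53*r + 1.55)*(2.96*r - 7.4)*(5.92*r - 14.8) + (4.7064*r - 3.256)*(1.48*r^2 - 7.4*r + 4.8))/(1.48*r^2 - 7.4*r + 4.8)^3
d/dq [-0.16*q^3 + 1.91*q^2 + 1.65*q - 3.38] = -0.48*q^2 + 3.82*q + 1.65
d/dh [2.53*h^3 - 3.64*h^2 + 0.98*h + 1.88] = 7.59*h^2 - 7.28*h + 0.98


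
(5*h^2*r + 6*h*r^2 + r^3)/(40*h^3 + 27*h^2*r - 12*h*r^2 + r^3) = r*(5*h + r)/(40*h^2 - 13*h*r + r^2)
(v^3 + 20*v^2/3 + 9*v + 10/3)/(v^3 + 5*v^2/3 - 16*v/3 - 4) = (v^2 + 6*v + 5)/(v^2 + v - 6)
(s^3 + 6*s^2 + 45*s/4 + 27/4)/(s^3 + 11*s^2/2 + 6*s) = (2*s^2 + 9*s + 9)/(2*s*(s + 4))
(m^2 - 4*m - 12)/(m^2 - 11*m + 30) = (m + 2)/(m - 5)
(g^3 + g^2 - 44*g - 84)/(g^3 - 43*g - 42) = (g + 2)/(g + 1)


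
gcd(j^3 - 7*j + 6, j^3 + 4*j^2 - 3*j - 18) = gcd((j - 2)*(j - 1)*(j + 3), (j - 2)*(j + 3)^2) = j^2 + j - 6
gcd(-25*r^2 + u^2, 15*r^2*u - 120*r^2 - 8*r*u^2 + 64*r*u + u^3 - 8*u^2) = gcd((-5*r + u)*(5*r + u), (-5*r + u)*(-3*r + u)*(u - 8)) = 5*r - u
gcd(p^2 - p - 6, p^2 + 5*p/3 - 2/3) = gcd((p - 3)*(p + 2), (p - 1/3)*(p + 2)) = p + 2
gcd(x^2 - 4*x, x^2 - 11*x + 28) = x - 4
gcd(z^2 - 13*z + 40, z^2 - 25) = z - 5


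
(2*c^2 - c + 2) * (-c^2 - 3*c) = -2*c^4 - 5*c^3 + c^2 - 6*c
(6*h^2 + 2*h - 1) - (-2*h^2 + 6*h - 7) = 8*h^2 - 4*h + 6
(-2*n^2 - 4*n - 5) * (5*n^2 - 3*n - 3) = -10*n^4 - 14*n^3 - 7*n^2 + 27*n + 15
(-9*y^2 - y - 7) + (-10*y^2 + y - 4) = -19*y^2 - 11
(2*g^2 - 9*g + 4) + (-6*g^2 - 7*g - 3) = -4*g^2 - 16*g + 1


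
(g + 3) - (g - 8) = 11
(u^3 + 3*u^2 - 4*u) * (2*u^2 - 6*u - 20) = 2*u^5 - 46*u^3 - 36*u^2 + 80*u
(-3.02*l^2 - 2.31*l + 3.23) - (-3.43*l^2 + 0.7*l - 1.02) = 0.41*l^2 - 3.01*l + 4.25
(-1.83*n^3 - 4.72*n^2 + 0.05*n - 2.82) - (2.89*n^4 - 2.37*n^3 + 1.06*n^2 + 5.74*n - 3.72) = -2.89*n^4 + 0.54*n^3 - 5.78*n^2 - 5.69*n + 0.9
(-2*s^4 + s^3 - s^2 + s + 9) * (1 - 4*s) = 8*s^5 - 6*s^4 + 5*s^3 - 5*s^2 - 35*s + 9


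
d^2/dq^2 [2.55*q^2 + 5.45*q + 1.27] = 5.10000000000000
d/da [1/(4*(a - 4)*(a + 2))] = (1 - a)/(2*(a^4 - 4*a^3 - 12*a^2 + 32*a + 64))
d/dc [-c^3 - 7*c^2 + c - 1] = -3*c^2 - 14*c + 1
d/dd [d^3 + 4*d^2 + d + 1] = 3*d^2 + 8*d + 1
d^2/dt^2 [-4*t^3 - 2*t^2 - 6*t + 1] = -24*t - 4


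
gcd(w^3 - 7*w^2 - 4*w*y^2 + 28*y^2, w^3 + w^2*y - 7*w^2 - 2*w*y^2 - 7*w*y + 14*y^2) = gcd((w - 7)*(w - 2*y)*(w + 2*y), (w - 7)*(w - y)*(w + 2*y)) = w^2 + 2*w*y - 7*w - 14*y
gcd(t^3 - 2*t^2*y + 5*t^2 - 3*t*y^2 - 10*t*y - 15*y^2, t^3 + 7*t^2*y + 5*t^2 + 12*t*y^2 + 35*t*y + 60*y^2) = t + 5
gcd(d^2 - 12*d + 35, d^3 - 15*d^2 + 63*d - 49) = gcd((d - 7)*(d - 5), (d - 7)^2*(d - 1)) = d - 7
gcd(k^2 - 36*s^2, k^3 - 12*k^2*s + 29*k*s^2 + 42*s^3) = -k + 6*s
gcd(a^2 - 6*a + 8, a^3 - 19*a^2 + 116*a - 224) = a - 4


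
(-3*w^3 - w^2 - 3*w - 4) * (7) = -21*w^3 - 7*w^2 - 21*w - 28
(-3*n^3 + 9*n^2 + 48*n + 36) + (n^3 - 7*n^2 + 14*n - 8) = -2*n^3 + 2*n^2 + 62*n + 28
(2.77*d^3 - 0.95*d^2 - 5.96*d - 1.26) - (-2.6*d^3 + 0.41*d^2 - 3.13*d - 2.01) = 5.37*d^3 - 1.36*d^2 - 2.83*d + 0.75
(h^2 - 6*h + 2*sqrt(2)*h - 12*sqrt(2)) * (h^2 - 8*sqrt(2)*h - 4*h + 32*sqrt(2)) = h^4 - 10*h^3 - 6*sqrt(2)*h^3 - 8*h^2 + 60*sqrt(2)*h^2 - 144*sqrt(2)*h + 320*h - 768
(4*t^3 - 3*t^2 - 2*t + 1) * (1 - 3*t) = -12*t^4 + 13*t^3 + 3*t^2 - 5*t + 1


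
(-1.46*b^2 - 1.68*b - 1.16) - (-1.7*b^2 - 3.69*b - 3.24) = 0.24*b^2 + 2.01*b + 2.08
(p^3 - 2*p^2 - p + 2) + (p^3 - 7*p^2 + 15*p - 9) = 2*p^3 - 9*p^2 + 14*p - 7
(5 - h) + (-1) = 4 - h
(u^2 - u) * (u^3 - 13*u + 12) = u^5 - u^4 - 13*u^3 + 25*u^2 - 12*u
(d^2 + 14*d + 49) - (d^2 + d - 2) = 13*d + 51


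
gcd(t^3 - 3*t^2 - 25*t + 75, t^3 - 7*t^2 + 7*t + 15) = t^2 - 8*t + 15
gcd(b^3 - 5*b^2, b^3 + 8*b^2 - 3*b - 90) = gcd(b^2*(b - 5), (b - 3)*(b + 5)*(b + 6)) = 1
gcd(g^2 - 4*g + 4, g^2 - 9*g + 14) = g - 2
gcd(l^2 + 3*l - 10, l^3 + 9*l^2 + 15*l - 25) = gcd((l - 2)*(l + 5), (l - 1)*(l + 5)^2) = l + 5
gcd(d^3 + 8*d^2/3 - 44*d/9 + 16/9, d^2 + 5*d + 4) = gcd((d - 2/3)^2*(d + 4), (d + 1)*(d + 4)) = d + 4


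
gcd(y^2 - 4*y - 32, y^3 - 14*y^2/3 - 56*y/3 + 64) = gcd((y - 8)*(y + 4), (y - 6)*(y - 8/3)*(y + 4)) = y + 4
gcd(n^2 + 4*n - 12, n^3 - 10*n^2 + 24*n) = 1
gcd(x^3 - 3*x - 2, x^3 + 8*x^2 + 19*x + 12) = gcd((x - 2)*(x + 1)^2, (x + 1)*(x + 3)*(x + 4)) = x + 1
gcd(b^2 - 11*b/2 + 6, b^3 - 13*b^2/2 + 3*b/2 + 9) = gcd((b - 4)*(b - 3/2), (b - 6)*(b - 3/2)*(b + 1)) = b - 3/2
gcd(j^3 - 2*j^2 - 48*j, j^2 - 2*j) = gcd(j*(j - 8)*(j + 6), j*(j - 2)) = j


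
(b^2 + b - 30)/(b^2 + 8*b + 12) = (b - 5)/(b + 2)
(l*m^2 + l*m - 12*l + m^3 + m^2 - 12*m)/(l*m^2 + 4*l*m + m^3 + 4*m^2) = (m - 3)/m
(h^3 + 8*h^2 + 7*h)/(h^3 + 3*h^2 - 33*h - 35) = h/(h - 5)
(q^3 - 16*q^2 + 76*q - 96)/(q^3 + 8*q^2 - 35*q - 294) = (q^2 - 10*q + 16)/(q^2 + 14*q + 49)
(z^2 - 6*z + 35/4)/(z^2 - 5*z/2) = (z - 7/2)/z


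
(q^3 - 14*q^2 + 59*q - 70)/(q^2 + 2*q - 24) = (q^3 - 14*q^2 + 59*q - 70)/(q^2 + 2*q - 24)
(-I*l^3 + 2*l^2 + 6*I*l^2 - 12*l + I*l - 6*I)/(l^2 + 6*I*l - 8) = (-I*l^3 + l^2*(2 + 6*I) + l*(-12 + I) - 6*I)/(l^2 + 6*I*l - 8)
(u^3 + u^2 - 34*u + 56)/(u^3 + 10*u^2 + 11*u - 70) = (u - 4)/(u + 5)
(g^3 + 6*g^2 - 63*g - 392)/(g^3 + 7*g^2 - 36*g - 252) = (g^2 - g - 56)/(g^2 - 36)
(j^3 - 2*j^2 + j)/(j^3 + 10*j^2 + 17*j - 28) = j*(j - 1)/(j^2 + 11*j + 28)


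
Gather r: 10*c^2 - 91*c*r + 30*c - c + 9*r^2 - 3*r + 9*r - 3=10*c^2 + 29*c + 9*r^2 + r*(6 - 91*c) - 3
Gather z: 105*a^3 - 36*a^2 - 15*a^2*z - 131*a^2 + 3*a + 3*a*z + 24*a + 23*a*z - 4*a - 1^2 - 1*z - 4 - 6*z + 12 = 105*a^3 - 167*a^2 + 23*a + z*(-15*a^2 + 26*a - 7) + 7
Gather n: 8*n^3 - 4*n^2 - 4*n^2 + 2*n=8*n^3 - 8*n^2 + 2*n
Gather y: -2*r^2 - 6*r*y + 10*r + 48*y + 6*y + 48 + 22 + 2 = -2*r^2 + 10*r + y*(54 - 6*r) + 72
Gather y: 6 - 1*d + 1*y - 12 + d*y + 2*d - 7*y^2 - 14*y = d - 7*y^2 + y*(d - 13) - 6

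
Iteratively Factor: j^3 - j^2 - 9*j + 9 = (j + 3)*(j^2 - 4*j + 3) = (j - 1)*(j + 3)*(j - 3)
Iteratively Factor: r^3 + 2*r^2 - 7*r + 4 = (r + 4)*(r^2 - 2*r + 1) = (r - 1)*(r + 4)*(r - 1)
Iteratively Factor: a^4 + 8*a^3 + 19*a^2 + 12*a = (a + 1)*(a^3 + 7*a^2 + 12*a) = (a + 1)*(a + 3)*(a^2 + 4*a) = (a + 1)*(a + 3)*(a + 4)*(a)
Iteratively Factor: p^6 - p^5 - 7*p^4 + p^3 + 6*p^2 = (p + 2)*(p^5 - 3*p^4 - p^3 + 3*p^2) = (p - 1)*(p + 2)*(p^4 - 2*p^3 - 3*p^2) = (p - 1)*(p + 1)*(p + 2)*(p^3 - 3*p^2) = (p - 3)*(p - 1)*(p + 1)*(p + 2)*(p^2) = p*(p - 3)*(p - 1)*(p + 1)*(p + 2)*(p)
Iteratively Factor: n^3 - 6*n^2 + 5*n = (n - 5)*(n^2 - n) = (n - 5)*(n - 1)*(n)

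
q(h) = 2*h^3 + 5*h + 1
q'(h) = 6*h^2 + 5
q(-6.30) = -530.59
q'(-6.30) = 243.14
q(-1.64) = -16.02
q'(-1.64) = 21.14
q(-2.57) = -45.80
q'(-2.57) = 44.63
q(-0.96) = -5.57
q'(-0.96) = 10.53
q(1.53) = 15.81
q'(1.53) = 19.05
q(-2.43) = -39.85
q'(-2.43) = 40.43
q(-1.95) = -23.58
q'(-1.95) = 27.82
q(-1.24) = -9.01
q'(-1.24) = 14.23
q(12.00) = 3517.00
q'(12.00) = 869.00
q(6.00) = 463.00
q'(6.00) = 221.00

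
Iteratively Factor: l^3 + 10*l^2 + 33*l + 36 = (l + 4)*(l^2 + 6*l + 9) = (l + 3)*(l + 4)*(l + 3)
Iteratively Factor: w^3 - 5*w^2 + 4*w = (w - 4)*(w^2 - w) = w*(w - 4)*(w - 1)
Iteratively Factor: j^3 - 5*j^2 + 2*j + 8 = (j - 4)*(j^2 - j - 2) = (j - 4)*(j - 2)*(j + 1)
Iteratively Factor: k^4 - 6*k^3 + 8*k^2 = (k)*(k^3 - 6*k^2 + 8*k) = k^2*(k^2 - 6*k + 8) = k^2*(k - 2)*(k - 4)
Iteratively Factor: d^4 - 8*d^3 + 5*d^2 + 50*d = (d - 5)*(d^3 - 3*d^2 - 10*d) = (d - 5)*(d + 2)*(d^2 - 5*d) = d*(d - 5)*(d + 2)*(d - 5)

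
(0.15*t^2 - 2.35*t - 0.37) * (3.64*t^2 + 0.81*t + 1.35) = 0.546*t^4 - 8.4325*t^3 - 3.0478*t^2 - 3.4722*t - 0.4995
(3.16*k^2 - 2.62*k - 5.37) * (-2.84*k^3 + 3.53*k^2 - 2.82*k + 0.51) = -8.9744*k^5 + 18.5956*k^4 - 2.909*k^3 - 9.9561*k^2 + 13.8072*k - 2.7387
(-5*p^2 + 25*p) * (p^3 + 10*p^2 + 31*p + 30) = -5*p^5 - 25*p^4 + 95*p^3 + 625*p^2 + 750*p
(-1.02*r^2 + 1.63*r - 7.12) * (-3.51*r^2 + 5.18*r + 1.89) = 3.5802*r^4 - 11.0049*r^3 + 31.5068*r^2 - 33.8009*r - 13.4568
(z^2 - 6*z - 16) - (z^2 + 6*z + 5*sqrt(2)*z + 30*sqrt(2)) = -12*z - 5*sqrt(2)*z - 30*sqrt(2) - 16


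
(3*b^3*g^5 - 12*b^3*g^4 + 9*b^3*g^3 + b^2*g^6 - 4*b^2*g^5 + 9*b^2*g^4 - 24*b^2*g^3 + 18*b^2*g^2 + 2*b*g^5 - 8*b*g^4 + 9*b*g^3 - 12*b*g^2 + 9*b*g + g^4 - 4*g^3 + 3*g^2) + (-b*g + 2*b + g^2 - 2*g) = 3*b^3*g^5 - 12*b^3*g^4 + 9*b^3*g^3 + b^2*g^6 - 4*b^2*g^5 + 9*b^2*g^4 - 24*b^2*g^3 + 18*b^2*g^2 + 2*b*g^5 - 8*b*g^4 + 9*b*g^3 - 12*b*g^2 + 8*b*g + 2*b + g^4 - 4*g^3 + 4*g^2 - 2*g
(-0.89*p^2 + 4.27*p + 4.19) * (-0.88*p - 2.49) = 0.7832*p^3 - 1.5415*p^2 - 14.3195*p - 10.4331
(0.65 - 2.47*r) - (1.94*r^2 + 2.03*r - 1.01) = -1.94*r^2 - 4.5*r + 1.66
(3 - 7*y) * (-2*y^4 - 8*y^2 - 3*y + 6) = 14*y^5 - 6*y^4 + 56*y^3 - 3*y^2 - 51*y + 18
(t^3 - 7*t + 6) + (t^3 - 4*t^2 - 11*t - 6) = 2*t^3 - 4*t^2 - 18*t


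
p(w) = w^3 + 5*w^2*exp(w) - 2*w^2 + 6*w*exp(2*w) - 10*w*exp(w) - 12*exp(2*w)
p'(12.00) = 3337744944646.18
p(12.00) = 1589444982105.46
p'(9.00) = 5912598147.51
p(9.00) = 2760271742.21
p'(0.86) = -59.00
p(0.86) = -50.63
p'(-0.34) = -16.19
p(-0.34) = -4.55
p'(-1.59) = 12.94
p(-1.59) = -4.15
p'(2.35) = 1313.31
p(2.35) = 275.94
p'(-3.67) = 56.51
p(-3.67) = -73.74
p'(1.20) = -49.46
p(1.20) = -70.00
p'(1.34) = -31.88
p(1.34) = -75.83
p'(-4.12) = 68.60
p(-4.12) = -101.85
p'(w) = 5*w^2*exp(w) + 3*w^2 + 12*w*exp(2*w) - 4*w - 18*exp(2*w) - 10*exp(w)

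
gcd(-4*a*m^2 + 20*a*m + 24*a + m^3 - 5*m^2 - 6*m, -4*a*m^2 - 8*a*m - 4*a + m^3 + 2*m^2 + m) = 4*a*m + 4*a - m^2 - m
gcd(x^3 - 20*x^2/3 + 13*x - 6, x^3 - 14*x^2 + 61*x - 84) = x - 3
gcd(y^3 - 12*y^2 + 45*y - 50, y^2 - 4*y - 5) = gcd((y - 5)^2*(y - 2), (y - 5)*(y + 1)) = y - 5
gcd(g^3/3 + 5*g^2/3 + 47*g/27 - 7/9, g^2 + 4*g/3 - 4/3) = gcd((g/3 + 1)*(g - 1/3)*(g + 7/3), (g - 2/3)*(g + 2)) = 1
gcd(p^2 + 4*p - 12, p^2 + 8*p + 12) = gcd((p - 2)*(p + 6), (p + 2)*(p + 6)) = p + 6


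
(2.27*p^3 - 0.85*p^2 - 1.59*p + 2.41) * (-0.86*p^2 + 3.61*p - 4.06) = -1.9522*p^5 + 8.9257*p^4 - 10.9173*p^3 - 4.3615*p^2 + 15.1555*p - 9.7846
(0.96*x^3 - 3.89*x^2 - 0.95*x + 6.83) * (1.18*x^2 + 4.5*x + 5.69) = 1.1328*x^5 - 0.2702*x^4 - 13.1636*x^3 - 18.3497*x^2 + 25.3295*x + 38.8627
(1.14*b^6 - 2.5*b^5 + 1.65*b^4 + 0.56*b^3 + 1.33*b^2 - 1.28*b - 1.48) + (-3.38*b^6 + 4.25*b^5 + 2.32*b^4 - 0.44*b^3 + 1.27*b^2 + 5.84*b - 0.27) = -2.24*b^6 + 1.75*b^5 + 3.97*b^4 + 0.12*b^3 + 2.6*b^2 + 4.56*b - 1.75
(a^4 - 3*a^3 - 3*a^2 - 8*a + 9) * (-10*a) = -10*a^5 + 30*a^4 + 30*a^3 + 80*a^2 - 90*a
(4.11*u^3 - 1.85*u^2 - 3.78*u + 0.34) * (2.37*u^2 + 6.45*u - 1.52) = 9.7407*u^5 + 22.125*u^4 - 27.1383*u^3 - 20.7632*u^2 + 7.9386*u - 0.5168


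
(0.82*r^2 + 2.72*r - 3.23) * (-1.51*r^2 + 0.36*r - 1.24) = -1.2382*r^4 - 3.812*r^3 + 4.8397*r^2 - 4.5356*r + 4.0052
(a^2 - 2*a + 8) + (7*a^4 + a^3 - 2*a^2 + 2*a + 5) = 7*a^4 + a^3 - a^2 + 13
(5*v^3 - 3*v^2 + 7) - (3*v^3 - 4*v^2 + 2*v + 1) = 2*v^3 + v^2 - 2*v + 6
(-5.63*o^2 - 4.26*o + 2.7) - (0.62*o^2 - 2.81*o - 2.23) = -6.25*o^2 - 1.45*o + 4.93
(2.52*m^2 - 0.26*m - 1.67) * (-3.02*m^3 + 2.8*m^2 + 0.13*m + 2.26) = -7.6104*m^5 + 7.8412*m^4 + 4.643*m^3 + 0.9854*m^2 - 0.8047*m - 3.7742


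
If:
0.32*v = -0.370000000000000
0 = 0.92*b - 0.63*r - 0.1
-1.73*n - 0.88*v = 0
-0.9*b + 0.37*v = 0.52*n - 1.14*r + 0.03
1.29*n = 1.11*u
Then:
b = 1.24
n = 0.59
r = 1.64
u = 0.68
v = -1.16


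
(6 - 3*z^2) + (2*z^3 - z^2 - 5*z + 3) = 2*z^3 - 4*z^2 - 5*z + 9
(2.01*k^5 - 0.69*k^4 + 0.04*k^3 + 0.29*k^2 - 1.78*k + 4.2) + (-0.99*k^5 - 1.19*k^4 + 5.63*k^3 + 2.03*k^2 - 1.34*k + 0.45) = 1.02*k^5 - 1.88*k^4 + 5.67*k^3 + 2.32*k^2 - 3.12*k + 4.65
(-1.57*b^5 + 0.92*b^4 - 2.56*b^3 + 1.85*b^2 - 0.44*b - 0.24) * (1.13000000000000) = -1.7741*b^5 + 1.0396*b^4 - 2.8928*b^3 + 2.0905*b^2 - 0.4972*b - 0.2712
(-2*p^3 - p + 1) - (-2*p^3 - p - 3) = 4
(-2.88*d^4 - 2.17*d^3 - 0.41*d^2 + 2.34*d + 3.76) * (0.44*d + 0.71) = -1.2672*d^5 - 2.9996*d^4 - 1.7211*d^3 + 0.7385*d^2 + 3.3158*d + 2.6696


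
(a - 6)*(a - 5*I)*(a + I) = a^3 - 6*a^2 - 4*I*a^2 + 5*a + 24*I*a - 30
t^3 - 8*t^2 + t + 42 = (t - 7)*(t - 3)*(t + 2)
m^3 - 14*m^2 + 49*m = m*(m - 7)^2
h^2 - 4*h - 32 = (h - 8)*(h + 4)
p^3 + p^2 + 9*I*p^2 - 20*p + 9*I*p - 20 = (p + 1)*(p + 4*I)*(p + 5*I)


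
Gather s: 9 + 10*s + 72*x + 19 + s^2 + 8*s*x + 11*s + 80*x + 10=s^2 + s*(8*x + 21) + 152*x + 38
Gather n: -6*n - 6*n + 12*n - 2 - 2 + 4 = 0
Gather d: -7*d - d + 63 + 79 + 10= 152 - 8*d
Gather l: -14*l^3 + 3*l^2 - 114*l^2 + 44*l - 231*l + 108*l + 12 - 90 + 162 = -14*l^3 - 111*l^2 - 79*l + 84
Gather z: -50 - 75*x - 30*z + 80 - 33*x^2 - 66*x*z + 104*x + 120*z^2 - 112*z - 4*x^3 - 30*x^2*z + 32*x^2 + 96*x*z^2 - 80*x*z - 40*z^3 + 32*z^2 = -4*x^3 - x^2 + 29*x - 40*z^3 + z^2*(96*x + 152) + z*(-30*x^2 - 146*x - 142) + 30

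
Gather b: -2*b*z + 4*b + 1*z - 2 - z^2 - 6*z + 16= b*(4 - 2*z) - z^2 - 5*z + 14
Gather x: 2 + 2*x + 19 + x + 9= 3*x + 30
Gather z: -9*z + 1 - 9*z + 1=2 - 18*z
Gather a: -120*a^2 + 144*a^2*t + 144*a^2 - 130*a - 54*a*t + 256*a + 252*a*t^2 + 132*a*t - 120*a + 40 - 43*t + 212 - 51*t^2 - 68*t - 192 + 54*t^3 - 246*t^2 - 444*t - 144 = a^2*(144*t + 24) + a*(252*t^2 + 78*t + 6) + 54*t^3 - 297*t^2 - 555*t - 84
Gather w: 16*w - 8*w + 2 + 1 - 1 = 8*w + 2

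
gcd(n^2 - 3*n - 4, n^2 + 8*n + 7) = n + 1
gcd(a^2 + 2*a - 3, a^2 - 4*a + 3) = a - 1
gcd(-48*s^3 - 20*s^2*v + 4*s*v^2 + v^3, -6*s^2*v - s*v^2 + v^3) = 2*s + v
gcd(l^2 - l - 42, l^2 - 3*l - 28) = l - 7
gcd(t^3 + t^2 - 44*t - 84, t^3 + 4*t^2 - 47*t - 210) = t^2 - t - 42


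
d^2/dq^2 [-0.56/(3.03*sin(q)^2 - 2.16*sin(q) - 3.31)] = (-20.565216*sin(q)^4 + 10.995264*sin(q)^3 + 5.769456*sin(q)^2 - 17.986752*sin(q) + 16.458288)/(-3.03*sin(q)^2 + 2.16*sin(q) + 3.31)^3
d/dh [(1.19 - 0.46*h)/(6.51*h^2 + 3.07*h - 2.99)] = (2.9946*h^2 - 15.4938*h - 2.2779)/(42.3801*h^4 + 39.9714*h^3 - 29.5049*h^2 - 18.3586*h + 8.9401)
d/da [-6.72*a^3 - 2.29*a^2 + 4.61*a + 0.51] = -20.16*a^2 - 4.58*a + 4.61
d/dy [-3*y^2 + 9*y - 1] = 9 - 6*y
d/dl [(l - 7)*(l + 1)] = 2*l - 6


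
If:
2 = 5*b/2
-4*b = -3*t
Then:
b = 4/5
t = 16/15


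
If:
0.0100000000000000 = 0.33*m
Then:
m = 0.03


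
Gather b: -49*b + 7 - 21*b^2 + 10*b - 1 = -21*b^2 - 39*b + 6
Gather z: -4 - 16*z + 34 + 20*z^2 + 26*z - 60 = 20*z^2 + 10*z - 30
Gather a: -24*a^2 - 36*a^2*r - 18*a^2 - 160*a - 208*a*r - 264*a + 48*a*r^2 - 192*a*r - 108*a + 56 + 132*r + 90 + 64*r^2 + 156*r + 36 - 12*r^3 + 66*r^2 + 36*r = a^2*(-36*r - 42) + a*(48*r^2 - 400*r - 532) - 12*r^3 + 130*r^2 + 324*r + 182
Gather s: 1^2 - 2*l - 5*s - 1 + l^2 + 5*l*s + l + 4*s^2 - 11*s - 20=l^2 - l + 4*s^2 + s*(5*l - 16) - 20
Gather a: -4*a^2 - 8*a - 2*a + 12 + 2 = -4*a^2 - 10*a + 14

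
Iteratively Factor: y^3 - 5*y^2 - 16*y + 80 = (y + 4)*(y^2 - 9*y + 20) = (y - 5)*(y + 4)*(y - 4)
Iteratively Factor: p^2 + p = (p)*(p + 1)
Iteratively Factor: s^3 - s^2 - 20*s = (s - 5)*(s^2 + 4*s) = (s - 5)*(s + 4)*(s)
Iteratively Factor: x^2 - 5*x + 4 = (x - 4)*(x - 1)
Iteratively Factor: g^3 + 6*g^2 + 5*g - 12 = (g + 3)*(g^2 + 3*g - 4) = (g + 3)*(g + 4)*(g - 1)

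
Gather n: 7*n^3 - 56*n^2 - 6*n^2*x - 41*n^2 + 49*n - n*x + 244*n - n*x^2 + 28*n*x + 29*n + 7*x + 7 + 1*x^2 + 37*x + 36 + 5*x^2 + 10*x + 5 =7*n^3 + n^2*(-6*x - 97) + n*(-x^2 + 27*x + 322) + 6*x^2 + 54*x + 48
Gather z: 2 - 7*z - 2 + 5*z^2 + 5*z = 5*z^2 - 2*z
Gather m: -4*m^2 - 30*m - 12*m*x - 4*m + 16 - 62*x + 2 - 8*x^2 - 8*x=-4*m^2 + m*(-12*x - 34) - 8*x^2 - 70*x + 18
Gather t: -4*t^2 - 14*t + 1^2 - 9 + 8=-4*t^2 - 14*t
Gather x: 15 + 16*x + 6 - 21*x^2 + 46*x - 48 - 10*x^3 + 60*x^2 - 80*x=-10*x^3 + 39*x^2 - 18*x - 27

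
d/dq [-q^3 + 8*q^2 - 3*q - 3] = -3*q^2 + 16*q - 3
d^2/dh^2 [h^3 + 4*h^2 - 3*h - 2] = 6*h + 8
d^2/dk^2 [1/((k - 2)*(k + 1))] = 2*((k - 2)^2 + (k - 2)*(k + 1) + (k + 1)^2)/((k - 2)^3*(k + 1)^3)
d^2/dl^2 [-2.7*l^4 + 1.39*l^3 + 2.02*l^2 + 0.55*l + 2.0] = -32.4*l^2 + 8.34*l + 4.04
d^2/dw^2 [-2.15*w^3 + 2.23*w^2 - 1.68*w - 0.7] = 4.46 - 12.9*w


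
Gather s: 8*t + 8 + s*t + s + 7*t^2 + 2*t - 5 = s*(t + 1) + 7*t^2 + 10*t + 3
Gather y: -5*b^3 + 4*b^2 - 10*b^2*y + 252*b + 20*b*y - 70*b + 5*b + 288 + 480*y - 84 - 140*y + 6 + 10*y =-5*b^3 + 4*b^2 + 187*b + y*(-10*b^2 + 20*b + 350) + 210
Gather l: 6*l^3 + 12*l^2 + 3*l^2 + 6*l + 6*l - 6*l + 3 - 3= 6*l^3 + 15*l^2 + 6*l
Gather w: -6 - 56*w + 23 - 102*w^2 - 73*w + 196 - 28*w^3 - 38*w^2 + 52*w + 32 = -28*w^3 - 140*w^2 - 77*w + 245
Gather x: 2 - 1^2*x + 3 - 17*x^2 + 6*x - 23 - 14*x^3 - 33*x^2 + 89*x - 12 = -14*x^3 - 50*x^2 + 94*x - 30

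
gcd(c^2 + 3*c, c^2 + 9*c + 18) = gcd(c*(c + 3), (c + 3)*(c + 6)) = c + 3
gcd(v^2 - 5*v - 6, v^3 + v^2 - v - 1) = v + 1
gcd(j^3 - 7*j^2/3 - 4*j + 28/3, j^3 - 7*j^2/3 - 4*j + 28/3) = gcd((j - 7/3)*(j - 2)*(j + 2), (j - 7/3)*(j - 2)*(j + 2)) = j^3 - 7*j^2/3 - 4*j + 28/3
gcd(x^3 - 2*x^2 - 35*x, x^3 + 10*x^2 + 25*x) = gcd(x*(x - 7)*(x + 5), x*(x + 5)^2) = x^2 + 5*x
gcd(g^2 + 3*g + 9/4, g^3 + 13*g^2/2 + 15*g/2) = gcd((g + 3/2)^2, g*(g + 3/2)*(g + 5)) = g + 3/2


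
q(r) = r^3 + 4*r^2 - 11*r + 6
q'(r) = 3*r^2 + 8*r - 11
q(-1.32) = 25.19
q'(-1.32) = -16.33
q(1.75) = 4.36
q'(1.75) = 12.19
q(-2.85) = 46.69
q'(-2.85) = -9.43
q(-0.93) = 18.89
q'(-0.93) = -15.85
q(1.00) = 0.00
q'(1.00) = 0.00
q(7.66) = 605.90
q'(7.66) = 226.31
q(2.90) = 32.13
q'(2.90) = 37.43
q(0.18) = 4.16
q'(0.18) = -9.46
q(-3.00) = 48.00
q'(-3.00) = -8.00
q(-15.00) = -2304.00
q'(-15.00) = 544.00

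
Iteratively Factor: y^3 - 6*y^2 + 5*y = (y - 1)*(y^2 - 5*y) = y*(y - 1)*(y - 5)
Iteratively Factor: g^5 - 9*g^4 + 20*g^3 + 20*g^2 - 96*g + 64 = (g - 2)*(g^4 - 7*g^3 + 6*g^2 + 32*g - 32) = (g - 4)*(g - 2)*(g^3 - 3*g^2 - 6*g + 8) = (g - 4)*(g - 2)*(g - 1)*(g^2 - 2*g - 8) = (g - 4)^2*(g - 2)*(g - 1)*(g + 2)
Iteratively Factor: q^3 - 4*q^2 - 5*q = (q - 5)*(q^2 + q) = (q - 5)*(q + 1)*(q)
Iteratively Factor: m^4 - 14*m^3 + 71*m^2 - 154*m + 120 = (m - 4)*(m^3 - 10*m^2 + 31*m - 30) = (m - 5)*(m - 4)*(m^2 - 5*m + 6) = (m - 5)*(m - 4)*(m - 3)*(m - 2)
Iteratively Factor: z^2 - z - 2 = (z - 2)*(z + 1)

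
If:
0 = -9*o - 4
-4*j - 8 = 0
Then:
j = -2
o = -4/9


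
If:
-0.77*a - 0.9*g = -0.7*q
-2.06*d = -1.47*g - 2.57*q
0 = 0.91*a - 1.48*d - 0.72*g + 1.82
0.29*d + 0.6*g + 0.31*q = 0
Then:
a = -2.55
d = -0.88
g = 1.13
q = -1.35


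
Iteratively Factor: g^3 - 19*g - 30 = (g + 3)*(g^2 - 3*g - 10) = (g + 2)*(g + 3)*(g - 5)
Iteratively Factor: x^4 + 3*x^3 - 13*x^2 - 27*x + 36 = (x - 1)*(x^3 + 4*x^2 - 9*x - 36) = (x - 3)*(x - 1)*(x^2 + 7*x + 12) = (x - 3)*(x - 1)*(x + 4)*(x + 3)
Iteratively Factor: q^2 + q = (q)*(q + 1)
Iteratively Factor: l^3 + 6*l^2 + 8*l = (l)*(l^2 + 6*l + 8) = l*(l + 2)*(l + 4)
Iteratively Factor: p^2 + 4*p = (p)*(p + 4)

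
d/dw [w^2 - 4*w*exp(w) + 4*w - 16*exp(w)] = -4*w*exp(w) + 2*w - 20*exp(w) + 4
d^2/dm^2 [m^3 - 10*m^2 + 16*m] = 6*m - 20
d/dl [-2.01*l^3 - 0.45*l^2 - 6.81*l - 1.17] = -6.03*l^2 - 0.9*l - 6.81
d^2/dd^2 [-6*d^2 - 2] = -12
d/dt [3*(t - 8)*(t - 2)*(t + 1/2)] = 9*t^2 - 57*t + 33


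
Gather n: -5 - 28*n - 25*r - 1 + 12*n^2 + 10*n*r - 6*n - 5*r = 12*n^2 + n*(10*r - 34) - 30*r - 6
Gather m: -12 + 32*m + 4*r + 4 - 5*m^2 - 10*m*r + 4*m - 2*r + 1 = -5*m^2 + m*(36 - 10*r) + 2*r - 7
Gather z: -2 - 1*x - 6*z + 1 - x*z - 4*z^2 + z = -x - 4*z^2 + z*(-x - 5) - 1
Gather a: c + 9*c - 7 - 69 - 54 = 10*c - 130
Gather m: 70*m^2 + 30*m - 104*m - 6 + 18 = 70*m^2 - 74*m + 12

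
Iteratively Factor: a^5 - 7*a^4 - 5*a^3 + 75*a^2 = (a)*(a^4 - 7*a^3 - 5*a^2 + 75*a) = a*(a + 3)*(a^3 - 10*a^2 + 25*a) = a*(a - 5)*(a + 3)*(a^2 - 5*a) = a*(a - 5)^2*(a + 3)*(a)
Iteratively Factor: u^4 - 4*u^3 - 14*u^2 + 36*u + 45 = (u - 5)*(u^3 + u^2 - 9*u - 9) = (u - 5)*(u + 1)*(u^2 - 9) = (u - 5)*(u - 3)*(u + 1)*(u + 3)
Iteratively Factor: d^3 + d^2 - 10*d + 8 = (d + 4)*(d^2 - 3*d + 2) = (d - 1)*(d + 4)*(d - 2)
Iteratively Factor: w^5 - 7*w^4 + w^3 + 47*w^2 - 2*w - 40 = (w - 4)*(w^4 - 3*w^3 - 11*w^2 + 3*w + 10) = (w - 4)*(w - 1)*(w^3 - 2*w^2 - 13*w - 10) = (w - 4)*(w - 1)*(w + 1)*(w^2 - 3*w - 10) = (w - 4)*(w - 1)*(w + 1)*(w + 2)*(w - 5)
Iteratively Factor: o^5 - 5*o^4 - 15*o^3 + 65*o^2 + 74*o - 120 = (o + 2)*(o^4 - 7*o^3 - o^2 + 67*o - 60) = (o - 1)*(o + 2)*(o^3 - 6*o^2 - 7*o + 60) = (o - 4)*(o - 1)*(o + 2)*(o^2 - 2*o - 15) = (o - 5)*(o - 4)*(o - 1)*(o + 2)*(o + 3)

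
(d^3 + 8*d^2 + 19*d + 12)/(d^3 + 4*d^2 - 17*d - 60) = (d^2 + 5*d + 4)/(d^2 + d - 20)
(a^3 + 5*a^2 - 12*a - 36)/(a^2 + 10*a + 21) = (a^3 + 5*a^2 - 12*a - 36)/(a^2 + 10*a + 21)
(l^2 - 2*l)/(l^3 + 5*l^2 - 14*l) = 1/(l + 7)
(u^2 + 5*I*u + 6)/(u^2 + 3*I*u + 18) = (u - I)/(u - 3*I)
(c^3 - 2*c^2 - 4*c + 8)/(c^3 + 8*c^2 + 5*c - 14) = (c^2 - 4*c + 4)/(c^2 + 6*c - 7)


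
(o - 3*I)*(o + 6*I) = o^2 + 3*I*o + 18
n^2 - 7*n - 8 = (n - 8)*(n + 1)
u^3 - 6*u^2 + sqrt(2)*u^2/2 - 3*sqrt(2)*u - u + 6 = (u - 6)*(u - sqrt(2)/2)*(u + sqrt(2))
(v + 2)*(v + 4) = v^2 + 6*v + 8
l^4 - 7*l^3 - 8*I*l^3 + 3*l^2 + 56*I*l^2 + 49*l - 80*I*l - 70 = (l - 5)*(l - 2)*(l - 7*I)*(l - I)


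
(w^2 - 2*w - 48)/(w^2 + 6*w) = (w - 8)/w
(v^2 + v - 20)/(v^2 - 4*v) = (v + 5)/v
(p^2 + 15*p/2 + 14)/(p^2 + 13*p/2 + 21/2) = (p + 4)/(p + 3)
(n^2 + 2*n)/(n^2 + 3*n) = (n + 2)/(n + 3)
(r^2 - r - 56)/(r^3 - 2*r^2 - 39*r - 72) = (r + 7)/(r^2 + 6*r + 9)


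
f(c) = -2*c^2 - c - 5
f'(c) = -4*c - 1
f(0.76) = -6.92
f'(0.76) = -4.04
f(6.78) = -103.72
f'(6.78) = -28.12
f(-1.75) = -9.38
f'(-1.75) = 6.00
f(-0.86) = -5.62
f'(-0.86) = 2.44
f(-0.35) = -4.90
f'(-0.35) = 0.40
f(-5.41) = -58.13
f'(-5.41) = 20.64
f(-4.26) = -37.04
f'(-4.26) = 16.04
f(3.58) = -34.21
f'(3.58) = -15.32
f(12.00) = -305.00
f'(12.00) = -49.00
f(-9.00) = -158.00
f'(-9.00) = 35.00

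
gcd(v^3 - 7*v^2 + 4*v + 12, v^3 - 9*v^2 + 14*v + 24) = v^2 - 5*v - 6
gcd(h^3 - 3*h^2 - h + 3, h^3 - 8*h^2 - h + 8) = h^2 - 1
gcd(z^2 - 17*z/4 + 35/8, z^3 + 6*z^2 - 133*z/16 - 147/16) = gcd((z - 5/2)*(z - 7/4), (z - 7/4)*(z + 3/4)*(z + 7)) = z - 7/4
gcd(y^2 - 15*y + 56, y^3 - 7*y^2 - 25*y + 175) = y - 7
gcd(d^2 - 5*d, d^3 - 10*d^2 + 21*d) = d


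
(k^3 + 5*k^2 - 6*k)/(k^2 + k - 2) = k*(k + 6)/(k + 2)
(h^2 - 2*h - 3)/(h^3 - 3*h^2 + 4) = (h - 3)/(h^2 - 4*h + 4)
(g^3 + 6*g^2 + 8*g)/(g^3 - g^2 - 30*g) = (g^2 + 6*g + 8)/(g^2 - g - 30)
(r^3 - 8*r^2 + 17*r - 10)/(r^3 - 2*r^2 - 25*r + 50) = (r - 1)/(r + 5)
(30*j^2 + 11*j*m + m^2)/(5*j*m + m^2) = (6*j + m)/m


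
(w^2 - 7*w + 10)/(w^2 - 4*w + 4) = (w - 5)/(w - 2)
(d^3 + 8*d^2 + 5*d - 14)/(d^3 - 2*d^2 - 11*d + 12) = (d^2 + 9*d + 14)/(d^2 - d - 12)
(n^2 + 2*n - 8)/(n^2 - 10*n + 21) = (n^2 + 2*n - 8)/(n^2 - 10*n + 21)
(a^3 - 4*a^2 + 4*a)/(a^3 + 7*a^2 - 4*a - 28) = a*(a - 2)/(a^2 + 9*a + 14)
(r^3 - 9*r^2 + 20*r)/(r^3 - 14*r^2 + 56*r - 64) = r*(r - 5)/(r^2 - 10*r + 16)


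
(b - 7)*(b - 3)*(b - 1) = b^3 - 11*b^2 + 31*b - 21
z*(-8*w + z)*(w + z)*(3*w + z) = -24*w^3*z - 29*w^2*z^2 - 4*w*z^3 + z^4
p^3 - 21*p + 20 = (p - 4)*(p - 1)*(p + 5)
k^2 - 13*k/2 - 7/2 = (k - 7)*(k + 1/2)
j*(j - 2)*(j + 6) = j^3 + 4*j^2 - 12*j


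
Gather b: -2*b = -2*b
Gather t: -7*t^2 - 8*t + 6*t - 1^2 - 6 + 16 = -7*t^2 - 2*t + 9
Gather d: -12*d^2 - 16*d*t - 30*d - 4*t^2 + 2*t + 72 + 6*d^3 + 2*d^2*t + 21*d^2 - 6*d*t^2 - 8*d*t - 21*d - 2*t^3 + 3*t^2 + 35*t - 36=6*d^3 + d^2*(2*t + 9) + d*(-6*t^2 - 24*t - 51) - 2*t^3 - t^2 + 37*t + 36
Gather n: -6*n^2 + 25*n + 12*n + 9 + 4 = -6*n^2 + 37*n + 13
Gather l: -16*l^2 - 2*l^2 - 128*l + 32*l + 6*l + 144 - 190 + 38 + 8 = -18*l^2 - 90*l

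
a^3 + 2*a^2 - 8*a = a*(a - 2)*(a + 4)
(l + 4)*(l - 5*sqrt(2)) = l^2 - 5*sqrt(2)*l + 4*l - 20*sqrt(2)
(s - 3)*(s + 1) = s^2 - 2*s - 3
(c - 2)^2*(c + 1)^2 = c^4 - 2*c^3 - 3*c^2 + 4*c + 4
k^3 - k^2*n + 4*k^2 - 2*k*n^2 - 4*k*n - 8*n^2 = (k + 4)*(k - 2*n)*(k + n)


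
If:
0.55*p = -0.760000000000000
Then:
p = -1.38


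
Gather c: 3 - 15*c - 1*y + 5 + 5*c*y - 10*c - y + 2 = c*(5*y - 25) - 2*y + 10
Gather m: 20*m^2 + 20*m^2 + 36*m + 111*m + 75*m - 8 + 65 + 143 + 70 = 40*m^2 + 222*m + 270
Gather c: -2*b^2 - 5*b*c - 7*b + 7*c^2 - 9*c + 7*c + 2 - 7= -2*b^2 - 7*b + 7*c^2 + c*(-5*b - 2) - 5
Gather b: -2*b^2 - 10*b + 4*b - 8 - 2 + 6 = -2*b^2 - 6*b - 4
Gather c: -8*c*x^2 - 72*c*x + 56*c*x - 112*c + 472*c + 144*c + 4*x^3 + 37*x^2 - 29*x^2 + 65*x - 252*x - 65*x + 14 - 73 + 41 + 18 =c*(-8*x^2 - 16*x + 504) + 4*x^3 + 8*x^2 - 252*x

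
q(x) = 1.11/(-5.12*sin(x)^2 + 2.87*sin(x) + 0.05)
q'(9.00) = -10.35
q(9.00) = 3.06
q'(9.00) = -10.35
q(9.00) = 3.06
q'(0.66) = 225.89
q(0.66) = -9.65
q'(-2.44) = 0.52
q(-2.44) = -0.28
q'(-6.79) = -1.17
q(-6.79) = -0.44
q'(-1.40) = -0.04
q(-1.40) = -0.14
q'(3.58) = 1.66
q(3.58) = -0.53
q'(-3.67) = -57.47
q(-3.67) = 5.68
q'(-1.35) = -0.05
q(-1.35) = -0.15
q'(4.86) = -0.03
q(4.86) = -0.14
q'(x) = 1.11*(10.24*sin(x)*cos(x) - 2.87*cos(x))/(-5.12*sin(x)^2 + 2.87*sin(x) + 0.05)^2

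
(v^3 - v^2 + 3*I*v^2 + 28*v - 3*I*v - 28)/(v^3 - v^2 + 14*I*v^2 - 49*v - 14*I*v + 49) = (v - 4*I)/(v + 7*I)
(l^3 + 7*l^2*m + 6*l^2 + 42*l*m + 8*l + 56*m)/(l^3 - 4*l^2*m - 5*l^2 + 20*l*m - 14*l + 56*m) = (l^2 + 7*l*m + 4*l + 28*m)/(l^2 - 4*l*m - 7*l + 28*m)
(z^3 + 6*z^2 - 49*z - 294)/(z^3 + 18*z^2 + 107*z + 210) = (z - 7)/(z + 5)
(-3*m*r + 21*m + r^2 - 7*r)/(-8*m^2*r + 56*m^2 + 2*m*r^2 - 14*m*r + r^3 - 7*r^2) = (-3*m + r)/(-8*m^2 + 2*m*r + r^2)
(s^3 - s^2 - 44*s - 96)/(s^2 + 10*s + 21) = (s^2 - 4*s - 32)/(s + 7)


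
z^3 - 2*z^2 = z^2*(z - 2)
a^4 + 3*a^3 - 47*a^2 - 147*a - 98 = (a - 7)*(a + 1)*(a + 2)*(a + 7)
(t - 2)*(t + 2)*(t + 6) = t^3 + 6*t^2 - 4*t - 24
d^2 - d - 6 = (d - 3)*(d + 2)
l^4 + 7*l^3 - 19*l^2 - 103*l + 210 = (l - 3)*(l - 2)*(l + 5)*(l + 7)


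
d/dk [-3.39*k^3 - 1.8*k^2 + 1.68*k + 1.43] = -10.17*k^2 - 3.6*k + 1.68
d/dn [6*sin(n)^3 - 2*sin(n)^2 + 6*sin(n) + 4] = 2*(9*sin(n)^2 - 2*sin(n) + 3)*cos(n)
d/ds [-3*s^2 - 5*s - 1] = -6*s - 5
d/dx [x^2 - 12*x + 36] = 2*x - 12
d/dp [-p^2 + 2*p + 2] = 2 - 2*p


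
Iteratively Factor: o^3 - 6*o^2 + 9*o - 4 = (o - 1)*(o^2 - 5*o + 4) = (o - 1)^2*(o - 4)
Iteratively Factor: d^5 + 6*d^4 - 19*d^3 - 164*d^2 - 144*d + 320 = (d + 4)*(d^4 + 2*d^3 - 27*d^2 - 56*d + 80) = (d + 4)^2*(d^3 - 2*d^2 - 19*d + 20) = (d + 4)^3*(d^2 - 6*d + 5) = (d - 5)*(d + 4)^3*(d - 1)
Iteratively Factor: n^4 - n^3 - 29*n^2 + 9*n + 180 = (n + 4)*(n^3 - 5*n^2 - 9*n + 45) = (n + 3)*(n + 4)*(n^2 - 8*n + 15) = (n - 3)*(n + 3)*(n + 4)*(n - 5)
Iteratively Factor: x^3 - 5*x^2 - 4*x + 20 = (x - 2)*(x^2 - 3*x - 10) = (x - 2)*(x + 2)*(x - 5)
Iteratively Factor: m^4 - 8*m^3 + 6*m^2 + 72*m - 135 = (m - 3)*(m^3 - 5*m^2 - 9*m + 45) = (m - 5)*(m - 3)*(m^2 - 9) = (m - 5)*(m - 3)^2*(m + 3)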